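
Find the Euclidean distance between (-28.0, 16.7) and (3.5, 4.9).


dx=31.5, dy=-11.8
d^2 = 31.5^2 + (-11.8)^2 = 1131.49
d = sqrt(1131.49) = 33.6376

33.6376


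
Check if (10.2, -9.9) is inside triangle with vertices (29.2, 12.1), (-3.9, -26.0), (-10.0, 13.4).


Cross products: AB x AP = 4.3, BC x BP = -653.75, CA x CP = -887.1
All same sign? no

No, outside


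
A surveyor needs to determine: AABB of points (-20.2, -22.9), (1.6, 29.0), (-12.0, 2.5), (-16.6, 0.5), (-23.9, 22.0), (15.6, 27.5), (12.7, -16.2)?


x range: [-23.9, 15.6]
y range: [-22.9, 29]
Bounding box: (-23.9,-22.9) to (15.6,29)

(-23.9,-22.9) to (15.6,29)


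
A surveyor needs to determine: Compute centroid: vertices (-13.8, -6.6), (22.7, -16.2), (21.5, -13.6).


Centroid = ((x_A+x_B+x_C)/3, (y_A+y_B+y_C)/3)
= (((-13.8)+22.7+21.5)/3, ((-6.6)+(-16.2)+(-13.6))/3)
= (10.1333, -12.1333)

(10.1333, -12.1333)


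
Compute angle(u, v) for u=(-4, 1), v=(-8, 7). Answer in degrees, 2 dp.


u.v = 39, |u| = sqrt(17) = 4.1231, |v| = sqrt(113) = 10.6301
cos(theta) = u.v/(|u||v|) = 39/sqrt(1921) = 0.889817
theta = acos(0.889817) = 27.15 degrees

27.15 degrees


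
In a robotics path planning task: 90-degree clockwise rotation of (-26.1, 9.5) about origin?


90° CW: (x,y) -> (y, -x)
(-26.1,9.5) -> (9.5, 26.1)

(9.5, 26.1)


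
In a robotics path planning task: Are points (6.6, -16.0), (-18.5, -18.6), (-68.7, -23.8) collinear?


Cross product: ((-18.5)-6.6)*((-23.8)-(-16)) - ((-18.6)-(-16))*((-68.7)-6.6)
= 0

Yes, collinear


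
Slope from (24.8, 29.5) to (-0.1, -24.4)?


slope = (y2-y1)/(x2-x1) = ((-24.4)-29.5)/((-0.1)-24.8) = (-53.9)/(-24.9) = 2.1647

2.1647


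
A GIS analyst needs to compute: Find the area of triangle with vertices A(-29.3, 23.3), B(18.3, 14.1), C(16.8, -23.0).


Area = |x_A(y_B-y_C) + x_B(y_C-y_A) + x_C(y_A-y_B)|/2
= |(-1087.03) + (-847.29) + 154.56|/2
= 1779.76/2 = 889.88

889.88


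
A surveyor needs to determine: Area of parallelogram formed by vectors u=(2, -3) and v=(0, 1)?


|u x v| = |2*1 - (-3)*0|
= |2 - 0| = 2

2


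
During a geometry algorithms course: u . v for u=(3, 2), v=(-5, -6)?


u . v = u_x*v_x + u_y*v_y = 3*(-5) + 2*(-6)
= (-15) + (-12) = -27

-27


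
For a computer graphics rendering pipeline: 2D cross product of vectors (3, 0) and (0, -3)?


u x v = u_x*v_y - u_y*v_x = 3*(-3) - 0*0
= (-9) - 0 = -9

-9


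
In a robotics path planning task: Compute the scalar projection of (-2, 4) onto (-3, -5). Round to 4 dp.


u.v = -14, |v| = sqrt(34) = 5.831
Scalar projection = u.v / |v| = -14 / sqrt(34) = -2.401

-2.401


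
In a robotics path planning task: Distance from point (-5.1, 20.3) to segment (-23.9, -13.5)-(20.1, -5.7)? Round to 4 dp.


Project P onto AB: t = 0.5463 (clamped to [0,1])
Closest point on segment: (0.1365, -9.239)
Distance: 29.9995

29.9995


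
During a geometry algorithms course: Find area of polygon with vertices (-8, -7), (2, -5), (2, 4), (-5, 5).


Shoelace sum: ((-8)*(-5) - 2*(-7)) + (2*4 - 2*(-5)) + (2*5 - (-5)*4) + ((-5)*(-7) - (-8)*5)
= 177
Area = |177|/2 = 88.5

88.5


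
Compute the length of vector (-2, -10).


|u| = sqrt((-2)^2 + (-10)^2) = sqrt(104) = 10.198

10.198


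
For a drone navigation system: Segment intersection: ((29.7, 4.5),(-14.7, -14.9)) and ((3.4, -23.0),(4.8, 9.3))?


Cross products: d1=-810.99, d2=595.97, d3=710.78, d4=-696.18
d1*d2 < 0 and d3*d4 < 0? yes

Yes, they intersect


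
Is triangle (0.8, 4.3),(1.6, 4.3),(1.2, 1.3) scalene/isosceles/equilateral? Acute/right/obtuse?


Side lengths squared: AB^2=0.64, BC^2=9.16, CA^2=9.16
Sorted: [0.64, 9.16, 9.16]
By sides: Isosceles, By angles: Acute

Isosceles, Acute


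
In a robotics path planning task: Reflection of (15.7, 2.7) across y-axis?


Reflection over y-axis: (x,y) -> (-x,y)
(15.7, 2.7) -> (-15.7, 2.7)

(-15.7, 2.7)


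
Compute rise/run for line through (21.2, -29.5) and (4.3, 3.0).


slope = (y2-y1)/(x2-x1) = (3-(-29.5))/(4.3-21.2) = 32.5/(-16.9) = -1.9231

-1.9231


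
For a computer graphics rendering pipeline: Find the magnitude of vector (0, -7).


|u| = sqrt(0^2 + (-7)^2) = sqrt(49) = 7

7


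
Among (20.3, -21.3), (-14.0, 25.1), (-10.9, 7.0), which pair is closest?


d(P0,P1) = 57.7014, d(P0,P2) = 42.1228, d(P1,P2) = 18.3636
Closest: P1 and P2

Closest pair: (-14.0, 25.1) and (-10.9, 7.0), distance = 18.3636


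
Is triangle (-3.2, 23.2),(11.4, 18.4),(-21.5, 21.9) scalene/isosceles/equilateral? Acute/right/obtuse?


Side lengths squared: AB^2=236.2, BC^2=1094.66, CA^2=336.58
Sorted: [236.2, 336.58, 1094.66]
By sides: Scalene, By angles: Obtuse

Scalene, Obtuse


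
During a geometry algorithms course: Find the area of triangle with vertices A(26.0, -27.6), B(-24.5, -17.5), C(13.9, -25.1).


Area = |x_A(y_B-y_C) + x_B(y_C-y_A) + x_C(y_A-y_B)|/2
= |197.6 + (-61.25) + (-140.39)|/2
= 4.04/2 = 2.02

2.02


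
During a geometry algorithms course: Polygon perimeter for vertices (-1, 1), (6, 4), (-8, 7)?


Sides: (-1, 1)->(6, 4): sqrt(58) = 7.615773, (6, 4)->(-8, 7): sqrt(205) = 14.317821, (-8, 7)->(-1, 1): sqrt(85) = 9.219544
Sum = 31.153138
Perimeter = 31.1531

31.1531


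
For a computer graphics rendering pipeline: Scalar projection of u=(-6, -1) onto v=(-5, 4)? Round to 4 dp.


u.v = 26, |v| = sqrt(41) = 6.4031
Scalar projection = u.v / |v| = 26 / sqrt(41) = 4.0605

4.0605


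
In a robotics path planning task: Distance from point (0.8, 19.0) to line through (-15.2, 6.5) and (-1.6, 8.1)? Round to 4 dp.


|cross product| = 144.4
|line direction| = sqrt(187.52) = 13.6938
Distance = 144.4/sqrt(187.52) = 10.5449

10.5449


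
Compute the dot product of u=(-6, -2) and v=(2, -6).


u . v = u_x*v_x + u_y*v_y = (-6)*2 + (-2)*(-6)
= (-12) + 12 = 0

0


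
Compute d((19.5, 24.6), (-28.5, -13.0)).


dx=-48, dy=-37.6
d^2 = (-48)^2 + (-37.6)^2 = 3717.76
d = sqrt(3717.76) = 60.9734

60.9734


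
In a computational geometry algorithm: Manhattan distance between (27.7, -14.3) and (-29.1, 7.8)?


|27.7-(-29.1)| + |(-14.3)-7.8| = 56.8 + 22.1 = 78.9

78.9


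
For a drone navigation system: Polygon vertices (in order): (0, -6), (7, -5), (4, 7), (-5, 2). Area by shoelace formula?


Shoelace sum: (0*(-5) - 7*(-6)) + (7*7 - 4*(-5)) + (4*2 - (-5)*7) + ((-5)*(-6) - 0*2)
= 184
Area = |184|/2 = 92

92


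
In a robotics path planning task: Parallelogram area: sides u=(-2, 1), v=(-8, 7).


|u x v| = |(-2)*7 - 1*(-8)|
= |(-14) - (-8)| = 6

6


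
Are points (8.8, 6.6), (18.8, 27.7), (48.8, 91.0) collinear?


Cross product: (18.8-8.8)*(91-6.6) - (27.7-6.6)*(48.8-8.8)
= 0

Yes, collinear


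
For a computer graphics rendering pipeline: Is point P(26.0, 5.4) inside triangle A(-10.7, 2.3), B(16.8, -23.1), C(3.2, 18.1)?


Cross products: AB x AP = 1017.43, BC x BP = -766.64, CA x CP = 536.77
All same sign? no

No, outside


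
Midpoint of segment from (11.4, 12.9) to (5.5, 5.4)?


M = ((11.4+5.5)/2, (12.9+5.4)/2)
= (8.45, 9.15)

(8.45, 9.15)


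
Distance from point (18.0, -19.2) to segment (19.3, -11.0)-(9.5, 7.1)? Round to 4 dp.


Project P onto AB: t = 0 (clamped to [0,1])
Closest point on segment: (19.3, -11)
Distance: 8.3024

8.3024


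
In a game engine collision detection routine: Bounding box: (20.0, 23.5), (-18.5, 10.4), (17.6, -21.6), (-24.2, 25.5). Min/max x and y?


x range: [-24.2, 20]
y range: [-21.6, 25.5]
Bounding box: (-24.2,-21.6) to (20,25.5)

(-24.2,-21.6) to (20,25.5)


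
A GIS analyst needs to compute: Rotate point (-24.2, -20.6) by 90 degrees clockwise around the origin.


90° CW: (x,y) -> (y, -x)
(-24.2,-20.6) -> (-20.6, 24.2)

(-20.6, 24.2)


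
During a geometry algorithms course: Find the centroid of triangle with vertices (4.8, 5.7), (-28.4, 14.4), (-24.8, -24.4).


Centroid = ((x_A+x_B+x_C)/3, (y_A+y_B+y_C)/3)
= ((4.8+(-28.4)+(-24.8))/3, (5.7+14.4+(-24.4))/3)
= (-16.1333, -1.4333)

(-16.1333, -1.4333)


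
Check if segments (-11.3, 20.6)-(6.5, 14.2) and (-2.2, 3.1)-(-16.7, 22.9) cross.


Cross products: d1=-73.57, d2=-333.21, d3=-253.26, d4=6.38
d1*d2 < 0 and d3*d4 < 0? no

No, they don't intersect


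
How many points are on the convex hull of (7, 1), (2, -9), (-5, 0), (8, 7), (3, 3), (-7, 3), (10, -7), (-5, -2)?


Convex hull vertices (CCW): (-7, 3), (-5, -2), (2, -9), (10, -7), (8, 7)
Count = 5

5


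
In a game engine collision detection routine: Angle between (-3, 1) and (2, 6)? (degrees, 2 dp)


u.v = 0, |u| = sqrt(10) = 3.1623, |v| = sqrt(40) = 6.3246
cos(theta) = u.v/(|u||v|) = 0/sqrt(400) = 0
theta = acos(0) = 90 degrees

90 degrees


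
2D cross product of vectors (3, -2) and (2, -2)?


u x v = u_x*v_y - u_y*v_x = 3*(-2) - (-2)*2
= (-6) - (-4) = -2

-2


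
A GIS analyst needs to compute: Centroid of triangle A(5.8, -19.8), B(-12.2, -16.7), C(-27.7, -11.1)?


Centroid = ((x_A+x_B+x_C)/3, (y_A+y_B+y_C)/3)
= ((5.8+(-12.2)+(-27.7))/3, ((-19.8)+(-16.7)+(-11.1))/3)
= (-11.3667, -15.8667)

(-11.3667, -15.8667)


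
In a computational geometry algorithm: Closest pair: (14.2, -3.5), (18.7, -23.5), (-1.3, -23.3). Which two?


d(P0,P1) = 20.5, d(P0,P2) = 25.1454, d(P1,P2) = 20.001
Closest: P1 and P2

Closest pair: (18.7, -23.5) and (-1.3, -23.3), distance = 20.001


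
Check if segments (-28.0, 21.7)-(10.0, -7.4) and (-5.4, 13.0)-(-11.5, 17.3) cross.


Cross products: d1=44.11, d2=58.22, d3=327.06, d4=312.95
d1*d2 < 0 and d3*d4 < 0? no

No, they don't intersect


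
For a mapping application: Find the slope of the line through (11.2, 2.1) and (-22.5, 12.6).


slope = (y2-y1)/(x2-x1) = (12.6-2.1)/((-22.5)-11.2) = 10.5/(-33.7) = -0.3116

-0.3116


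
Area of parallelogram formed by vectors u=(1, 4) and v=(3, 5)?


|u x v| = |1*5 - 4*3|
= |5 - 12| = 7

7


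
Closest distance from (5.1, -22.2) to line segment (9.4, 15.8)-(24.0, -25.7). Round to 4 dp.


Project P onto AB: t = 0.7824 (clamped to [0,1])
Closest point on segment: (20.8227, -16.6686)
Distance: 16.6673

16.6673


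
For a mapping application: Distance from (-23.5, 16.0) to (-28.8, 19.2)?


dx=-5.3, dy=3.2
d^2 = (-5.3)^2 + 3.2^2 = 38.33
d = sqrt(38.33) = 6.1911

6.1911


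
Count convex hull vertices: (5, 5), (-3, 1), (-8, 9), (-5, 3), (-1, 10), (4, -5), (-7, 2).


Convex hull vertices (CCW): (-8, 9), (-7, 2), (4, -5), (5, 5), (-1, 10)
Count = 5

5


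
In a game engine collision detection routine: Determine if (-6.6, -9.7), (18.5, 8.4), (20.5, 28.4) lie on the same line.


Cross product: (18.5-(-6.6))*(28.4-(-9.7)) - (8.4-(-9.7))*(20.5-(-6.6))
= 465.8

No, not collinear


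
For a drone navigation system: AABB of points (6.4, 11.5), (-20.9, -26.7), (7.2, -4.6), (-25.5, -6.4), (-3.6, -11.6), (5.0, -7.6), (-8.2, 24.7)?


x range: [-25.5, 7.2]
y range: [-26.7, 24.7]
Bounding box: (-25.5,-26.7) to (7.2,24.7)

(-25.5,-26.7) to (7.2,24.7)


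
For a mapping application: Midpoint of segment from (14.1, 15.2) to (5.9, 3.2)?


M = ((14.1+5.9)/2, (15.2+3.2)/2)
= (10, 9.2)

(10, 9.2)


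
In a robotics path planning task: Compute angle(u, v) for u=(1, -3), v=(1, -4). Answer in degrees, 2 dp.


u.v = 13, |u| = sqrt(10) = 3.1623, |v| = sqrt(17) = 4.1231
cos(theta) = u.v/(|u||v|) = 13/sqrt(170) = 0.997054
theta = acos(0.997054) = 4.4 degrees

4.4 degrees


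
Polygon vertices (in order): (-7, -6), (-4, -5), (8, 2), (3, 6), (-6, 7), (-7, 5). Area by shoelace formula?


Shoelace sum: ((-7)*(-5) - (-4)*(-6)) + ((-4)*2 - 8*(-5)) + (8*6 - 3*2) + (3*7 - (-6)*6) + ((-6)*5 - (-7)*7) + ((-7)*(-6) - (-7)*5)
= 238
Area = |238|/2 = 119

119


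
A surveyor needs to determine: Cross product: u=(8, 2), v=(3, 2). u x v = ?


u x v = u_x*v_y - u_y*v_x = 8*2 - 2*3
= 16 - 6 = 10

10


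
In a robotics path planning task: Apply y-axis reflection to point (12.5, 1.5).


Reflection over y-axis: (x,y) -> (-x,y)
(12.5, 1.5) -> (-12.5, 1.5)

(-12.5, 1.5)


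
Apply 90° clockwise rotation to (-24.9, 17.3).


90° CW: (x,y) -> (y, -x)
(-24.9,17.3) -> (17.3, 24.9)

(17.3, 24.9)


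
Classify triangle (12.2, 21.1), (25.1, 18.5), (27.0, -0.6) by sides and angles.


Side lengths squared: AB^2=173.17, BC^2=368.42, CA^2=689.93
Sorted: [173.17, 368.42, 689.93]
By sides: Scalene, By angles: Obtuse

Scalene, Obtuse


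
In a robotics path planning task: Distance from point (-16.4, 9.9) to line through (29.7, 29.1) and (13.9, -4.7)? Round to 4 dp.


|cross product| = 1254.82
|line direction| = sqrt(1392.08) = 37.3106
Distance = 1254.82/sqrt(1392.08) = 33.6317

33.6317


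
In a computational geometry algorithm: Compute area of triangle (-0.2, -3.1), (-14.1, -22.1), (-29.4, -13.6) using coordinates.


Area = |x_A(y_B-y_C) + x_B(y_C-y_A) + x_C(y_A-y_B)|/2
= |1.7 + 148.05 + (-558.6)|/2
= 408.85/2 = 204.425

204.425


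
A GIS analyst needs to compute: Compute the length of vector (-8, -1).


|u| = sqrt((-8)^2 + (-1)^2) = sqrt(65) = 8.0623

8.0623


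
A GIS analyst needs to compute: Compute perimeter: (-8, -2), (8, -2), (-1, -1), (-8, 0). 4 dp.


Sides: (-8, -2)->(8, -2): sqrt(256) = 16, (8, -2)->(-1, -1): sqrt(82) = 9.055385, (-1, -1)->(-8, 0): sqrt(50) = 7.071068, (-8, 0)->(-8, -2): sqrt(4) = 2
Sum = 34.126453
Perimeter = 34.1265

34.1265


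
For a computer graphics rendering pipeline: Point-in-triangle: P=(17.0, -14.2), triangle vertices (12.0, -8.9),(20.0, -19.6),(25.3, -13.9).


Cross products: AB x AP = 11.1, BC x BP = 45.72, CA x CP = 45.49
All same sign? yes

Yes, inside


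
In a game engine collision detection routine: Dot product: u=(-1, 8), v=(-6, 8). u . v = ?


u . v = u_x*v_x + u_y*v_y = (-1)*(-6) + 8*8
= 6 + 64 = 70

70


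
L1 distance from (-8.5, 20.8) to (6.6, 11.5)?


|(-8.5)-6.6| + |20.8-11.5| = 15.1 + 9.3 = 24.4

24.4


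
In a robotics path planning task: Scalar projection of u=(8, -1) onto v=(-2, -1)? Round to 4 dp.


u.v = -15, |v| = sqrt(5) = 2.2361
Scalar projection = u.v / |v| = -15 / sqrt(5) = -6.7082

-6.7082


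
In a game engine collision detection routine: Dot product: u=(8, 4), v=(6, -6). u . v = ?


u . v = u_x*v_x + u_y*v_y = 8*6 + 4*(-6)
= 48 + (-24) = 24

24


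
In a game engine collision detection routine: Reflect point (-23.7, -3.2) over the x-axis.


Reflection over x-axis: (x,y) -> (x,-y)
(-23.7, -3.2) -> (-23.7, 3.2)

(-23.7, 3.2)


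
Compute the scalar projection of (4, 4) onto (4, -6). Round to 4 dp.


u.v = -8, |v| = sqrt(52) = 7.2111
Scalar projection = u.v / |v| = -8 / sqrt(52) = -1.1094

-1.1094


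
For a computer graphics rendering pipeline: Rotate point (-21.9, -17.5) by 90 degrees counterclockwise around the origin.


90° CCW: (x,y) -> (-y, x)
(-21.9,-17.5) -> (17.5, -21.9)

(17.5, -21.9)


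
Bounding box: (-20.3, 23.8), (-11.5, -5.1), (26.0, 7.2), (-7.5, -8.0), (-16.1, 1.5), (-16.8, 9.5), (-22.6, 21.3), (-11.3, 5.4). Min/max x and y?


x range: [-22.6, 26]
y range: [-8, 23.8]
Bounding box: (-22.6,-8) to (26,23.8)

(-22.6,-8) to (26,23.8)


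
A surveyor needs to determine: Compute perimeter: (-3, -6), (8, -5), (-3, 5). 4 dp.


Sides: (-3, -6)->(8, -5): sqrt(122) = 11.045361, (8, -5)->(-3, 5): sqrt(221) = 14.866069, (-3, 5)->(-3, -6): sqrt(121) = 11
Sum = 36.91143
Perimeter = 36.9114

36.9114


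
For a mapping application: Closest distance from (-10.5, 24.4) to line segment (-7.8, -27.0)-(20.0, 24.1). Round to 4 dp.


Project P onto AB: t = 0.754 (clamped to [0,1])
Closest point on segment: (13.1604, 11.528)
Distance: 26.9352

26.9352


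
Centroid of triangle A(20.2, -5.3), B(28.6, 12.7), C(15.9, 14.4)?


Centroid = ((x_A+x_B+x_C)/3, (y_A+y_B+y_C)/3)
= ((20.2+28.6+15.9)/3, ((-5.3)+12.7+14.4)/3)
= (21.5667, 7.2667)

(21.5667, 7.2667)


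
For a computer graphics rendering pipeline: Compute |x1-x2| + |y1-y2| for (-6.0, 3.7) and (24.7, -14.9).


|(-6)-24.7| + |3.7-(-14.9)| = 30.7 + 18.6 = 49.3

49.3


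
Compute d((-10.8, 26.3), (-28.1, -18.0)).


dx=-17.3, dy=-44.3
d^2 = (-17.3)^2 + (-44.3)^2 = 2261.78
d = sqrt(2261.78) = 47.5582

47.5582


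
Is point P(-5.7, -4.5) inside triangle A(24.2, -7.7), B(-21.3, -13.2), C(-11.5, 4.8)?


Cross products: AB x AP = -310.05, BC x BP = -195.54, CA x CP = -259.51
All same sign? yes

Yes, inside


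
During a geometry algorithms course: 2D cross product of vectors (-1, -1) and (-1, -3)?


u x v = u_x*v_y - u_y*v_x = (-1)*(-3) - (-1)*(-1)
= 3 - 1 = 2

2


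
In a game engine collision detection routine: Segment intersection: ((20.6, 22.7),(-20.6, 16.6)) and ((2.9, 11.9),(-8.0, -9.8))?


Cross products: d1=266.37, d2=-561.18, d3=336.99, d4=1164.54
d1*d2 < 0 and d3*d4 < 0? no

No, they don't intersect


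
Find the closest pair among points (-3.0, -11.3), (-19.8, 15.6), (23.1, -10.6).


d(P0,P1) = 31.7151, d(P0,P2) = 26.1094, d(P1,P2) = 50.2678
Closest: P0 and P2

Closest pair: (-3.0, -11.3) and (23.1, -10.6), distance = 26.1094


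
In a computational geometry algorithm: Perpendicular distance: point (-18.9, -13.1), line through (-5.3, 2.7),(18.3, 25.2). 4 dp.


|cross product| = 66.88
|line direction| = sqrt(1063.21) = 32.6069
Distance = 66.88/sqrt(1063.21) = 2.0511

2.0511


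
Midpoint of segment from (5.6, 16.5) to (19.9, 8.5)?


M = ((5.6+19.9)/2, (16.5+8.5)/2)
= (12.75, 12.5)

(12.75, 12.5)


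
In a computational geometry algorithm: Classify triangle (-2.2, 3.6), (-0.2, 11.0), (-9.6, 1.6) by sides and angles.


Side lengths squared: AB^2=58.76, BC^2=176.72, CA^2=58.76
Sorted: [58.76, 58.76, 176.72]
By sides: Isosceles, By angles: Obtuse

Isosceles, Obtuse


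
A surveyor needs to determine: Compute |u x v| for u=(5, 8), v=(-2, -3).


|u x v| = |5*(-3) - 8*(-2)|
= |(-15) - (-16)| = 1

1


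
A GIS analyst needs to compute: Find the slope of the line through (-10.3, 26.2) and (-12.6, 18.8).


slope = (y2-y1)/(x2-x1) = (18.8-26.2)/((-12.6)-(-10.3)) = (-7.4)/(-2.3) = 3.2174

3.2174


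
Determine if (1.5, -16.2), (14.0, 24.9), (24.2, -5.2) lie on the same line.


Cross product: (14-1.5)*((-5.2)-(-16.2)) - (24.9-(-16.2))*(24.2-1.5)
= -795.47

No, not collinear


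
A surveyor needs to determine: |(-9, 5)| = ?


|u| = sqrt((-9)^2 + 5^2) = sqrt(106) = 10.2956

10.2956


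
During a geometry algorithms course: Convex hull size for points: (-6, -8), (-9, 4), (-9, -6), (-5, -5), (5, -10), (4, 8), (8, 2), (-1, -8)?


Convex hull vertices (CCW): (-9, -6), (-6, -8), (5, -10), (8, 2), (4, 8), (-9, 4)
Count = 6

6


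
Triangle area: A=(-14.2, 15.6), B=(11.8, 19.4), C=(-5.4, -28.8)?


Area = |x_A(y_B-y_C) + x_B(y_C-y_A) + x_C(y_A-y_B)|/2
= |(-684.44) + (-523.92) + 20.52|/2
= 1187.84/2 = 593.92

593.92


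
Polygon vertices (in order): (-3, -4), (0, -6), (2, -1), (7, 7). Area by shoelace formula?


Shoelace sum: ((-3)*(-6) - 0*(-4)) + (0*(-1) - 2*(-6)) + (2*7 - 7*(-1)) + (7*(-4) - (-3)*7)
= 44
Area = |44|/2 = 22

22


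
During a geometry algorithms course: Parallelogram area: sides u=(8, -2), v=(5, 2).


|u x v| = |8*2 - (-2)*5|
= |16 - (-10)| = 26

26


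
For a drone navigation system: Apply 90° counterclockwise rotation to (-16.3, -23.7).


90° CCW: (x,y) -> (-y, x)
(-16.3,-23.7) -> (23.7, -16.3)

(23.7, -16.3)


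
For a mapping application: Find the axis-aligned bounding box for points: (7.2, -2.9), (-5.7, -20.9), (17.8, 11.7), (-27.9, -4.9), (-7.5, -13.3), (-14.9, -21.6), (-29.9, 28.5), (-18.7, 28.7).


x range: [-29.9, 17.8]
y range: [-21.6, 28.7]
Bounding box: (-29.9,-21.6) to (17.8,28.7)

(-29.9,-21.6) to (17.8,28.7)


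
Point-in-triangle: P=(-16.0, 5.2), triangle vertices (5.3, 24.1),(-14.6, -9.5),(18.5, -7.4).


Cross products: AB x AP = -339.57, BC x BP = 489.51, CA x CP = 920.43
All same sign? no

No, outside


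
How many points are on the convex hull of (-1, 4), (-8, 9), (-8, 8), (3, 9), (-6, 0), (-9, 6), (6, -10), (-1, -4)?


Convex hull vertices (CCW): (-9, 6), (-6, 0), (6, -10), (3, 9), (-8, 9)
Count = 5

5


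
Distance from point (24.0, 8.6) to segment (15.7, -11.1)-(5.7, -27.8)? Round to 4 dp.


Project P onto AB: t = 0 (clamped to [0,1])
Closest point on segment: (15.7, -11.1)
Distance: 21.3771

21.3771


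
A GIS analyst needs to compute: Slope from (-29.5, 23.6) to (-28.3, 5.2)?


slope = (y2-y1)/(x2-x1) = (5.2-23.6)/((-28.3)-(-29.5)) = (-18.4)/1.2 = -15.3333

-15.3333


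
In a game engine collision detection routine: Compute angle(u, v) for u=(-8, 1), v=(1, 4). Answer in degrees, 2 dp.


u.v = -4, |u| = sqrt(65) = 8.0623, |v| = sqrt(17) = 4.1231
cos(theta) = u.v/(|u||v|) = -4/sqrt(1105) = -0.120331
theta = acos(-0.120331) = 96.91 degrees

96.91 degrees


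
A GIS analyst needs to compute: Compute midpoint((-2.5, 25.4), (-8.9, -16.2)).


M = (((-2.5)+(-8.9))/2, (25.4+(-16.2))/2)
= (-5.7, 4.6)

(-5.7, 4.6)


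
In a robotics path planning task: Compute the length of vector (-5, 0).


|u| = sqrt((-5)^2 + 0^2) = sqrt(25) = 5

5


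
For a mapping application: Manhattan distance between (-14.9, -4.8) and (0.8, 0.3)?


|(-14.9)-0.8| + |(-4.8)-0.3| = 15.7 + 5.1 = 20.8

20.8


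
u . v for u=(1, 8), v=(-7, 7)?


u . v = u_x*v_x + u_y*v_y = 1*(-7) + 8*7
= (-7) + 56 = 49

49


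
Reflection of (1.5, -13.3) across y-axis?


Reflection over y-axis: (x,y) -> (-x,y)
(1.5, -13.3) -> (-1.5, -13.3)

(-1.5, -13.3)


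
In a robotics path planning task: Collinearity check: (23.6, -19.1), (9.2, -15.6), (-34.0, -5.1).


Cross product: (9.2-23.6)*((-5.1)-(-19.1)) - ((-15.6)-(-19.1))*((-34)-23.6)
= 0

Yes, collinear


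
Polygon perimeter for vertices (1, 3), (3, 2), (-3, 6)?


Sides: (1, 3)->(3, 2): sqrt(5) = 2.236068, (3, 2)->(-3, 6): sqrt(52) = 7.211103, (-3, 6)->(1, 3): sqrt(25) = 5
Sum = 14.447171
Perimeter = 14.4472

14.4472


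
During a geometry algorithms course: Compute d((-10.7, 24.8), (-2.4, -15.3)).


dx=8.3, dy=-40.1
d^2 = 8.3^2 + (-40.1)^2 = 1676.9
d = sqrt(1676.9) = 40.95

40.95


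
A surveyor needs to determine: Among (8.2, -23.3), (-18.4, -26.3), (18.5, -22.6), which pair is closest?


d(P0,P1) = 26.7686, d(P0,P2) = 10.3238, d(P1,P2) = 37.085
Closest: P0 and P2

Closest pair: (8.2, -23.3) and (18.5, -22.6), distance = 10.3238


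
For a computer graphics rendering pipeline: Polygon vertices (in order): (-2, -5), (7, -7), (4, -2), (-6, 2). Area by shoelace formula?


Shoelace sum: ((-2)*(-7) - 7*(-5)) + (7*(-2) - 4*(-7)) + (4*2 - (-6)*(-2)) + ((-6)*(-5) - (-2)*2)
= 93
Area = |93|/2 = 46.5

46.5


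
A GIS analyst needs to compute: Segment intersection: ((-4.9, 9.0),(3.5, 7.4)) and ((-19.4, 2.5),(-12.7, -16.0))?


Cross products: d1=311.8, d2=456.48, d3=-77.8, d4=-222.48
d1*d2 < 0 and d3*d4 < 0? no

No, they don't intersect


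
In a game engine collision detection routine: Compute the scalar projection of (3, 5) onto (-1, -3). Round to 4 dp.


u.v = -18, |v| = sqrt(10) = 3.1623
Scalar projection = u.v / |v| = -18 / sqrt(10) = -5.6921

-5.6921


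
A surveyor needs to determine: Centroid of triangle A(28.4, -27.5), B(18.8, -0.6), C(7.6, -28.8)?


Centroid = ((x_A+x_B+x_C)/3, (y_A+y_B+y_C)/3)
= ((28.4+18.8+7.6)/3, ((-27.5)+(-0.6)+(-28.8))/3)
= (18.2667, -18.9667)

(18.2667, -18.9667)


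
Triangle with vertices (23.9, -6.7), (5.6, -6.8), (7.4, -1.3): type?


Side lengths squared: AB^2=334.9, BC^2=33.49, CA^2=301.41
Sorted: [33.49, 301.41, 334.9]
By sides: Scalene, By angles: Right

Scalene, Right


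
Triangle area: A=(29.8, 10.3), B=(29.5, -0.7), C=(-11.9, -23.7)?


Area = |x_A(y_B-y_C) + x_B(y_C-y_A) + x_C(y_A-y_B)|/2
= |685.4 + (-1003) + (-130.9)|/2
= 448.5/2 = 224.25

224.25


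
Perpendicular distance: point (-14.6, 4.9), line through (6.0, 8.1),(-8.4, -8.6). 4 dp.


|cross product| = 297.94
|line direction| = sqrt(486.25) = 22.0511
Distance = 297.94/sqrt(486.25) = 13.5114

13.5114


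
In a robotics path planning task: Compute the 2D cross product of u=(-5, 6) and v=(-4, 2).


u x v = u_x*v_y - u_y*v_x = (-5)*2 - 6*(-4)
= (-10) - (-24) = 14

14


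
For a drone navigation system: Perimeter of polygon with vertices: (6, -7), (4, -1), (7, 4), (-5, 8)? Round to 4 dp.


Sides: (6, -7)->(4, -1): sqrt(40) = 6.324555, (4, -1)->(7, 4): sqrt(34) = 5.830952, (7, 4)->(-5, 8): sqrt(160) = 12.649111, (-5, 8)->(6, -7): sqrt(346) = 18.601075
Sum = 43.405693
Perimeter = 43.4057

43.4057


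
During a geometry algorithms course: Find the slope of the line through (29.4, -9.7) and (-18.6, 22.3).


slope = (y2-y1)/(x2-x1) = (22.3-(-9.7))/((-18.6)-29.4) = 32/(-48) = -0.6667

-0.6667


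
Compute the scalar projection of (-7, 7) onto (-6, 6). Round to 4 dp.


u.v = 84, |v| = sqrt(72) = 8.4853
Scalar projection = u.v / |v| = 84 / sqrt(72) = 9.8995

9.8995


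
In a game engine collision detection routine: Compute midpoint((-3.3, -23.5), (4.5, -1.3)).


M = (((-3.3)+4.5)/2, ((-23.5)+(-1.3))/2)
= (0.6, -12.4)

(0.6, -12.4)


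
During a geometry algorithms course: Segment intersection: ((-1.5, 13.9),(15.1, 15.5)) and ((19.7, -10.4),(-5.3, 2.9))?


Cross products: d1=-325.54, d2=-586.32, d3=-437.3, d4=-176.52
d1*d2 < 0 and d3*d4 < 0? no

No, they don't intersect


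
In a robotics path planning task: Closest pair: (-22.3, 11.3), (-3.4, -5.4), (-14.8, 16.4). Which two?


d(P0,P1) = 25.221, d(P0,P2) = 9.0697, d(P1,P2) = 24.6008
Closest: P0 and P2

Closest pair: (-22.3, 11.3) and (-14.8, 16.4), distance = 9.0697


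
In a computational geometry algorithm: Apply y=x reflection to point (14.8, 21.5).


Reflection over y=x: (x,y) -> (y,x)
(14.8, 21.5) -> (21.5, 14.8)

(21.5, 14.8)


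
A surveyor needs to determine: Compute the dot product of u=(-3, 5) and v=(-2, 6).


u . v = u_x*v_x + u_y*v_y = (-3)*(-2) + 5*6
= 6 + 30 = 36

36


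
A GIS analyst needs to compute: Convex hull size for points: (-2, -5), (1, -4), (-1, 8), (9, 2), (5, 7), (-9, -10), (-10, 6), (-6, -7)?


Convex hull vertices (CCW): (-10, 6), (-9, -10), (1, -4), (9, 2), (5, 7), (-1, 8)
Count = 6

6


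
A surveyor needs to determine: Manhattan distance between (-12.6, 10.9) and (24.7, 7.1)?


|(-12.6)-24.7| + |10.9-7.1| = 37.3 + 3.8 = 41.1

41.1


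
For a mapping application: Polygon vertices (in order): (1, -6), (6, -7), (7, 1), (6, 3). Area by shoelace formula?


Shoelace sum: (1*(-7) - 6*(-6)) + (6*1 - 7*(-7)) + (7*3 - 6*1) + (6*(-6) - 1*3)
= 60
Area = |60|/2 = 30

30


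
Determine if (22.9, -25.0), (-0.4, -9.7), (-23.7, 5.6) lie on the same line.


Cross product: ((-0.4)-22.9)*(5.6-(-25)) - ((-9.7)-(-25))*((-23.7)-22.9)
= 0

Yes, collinear


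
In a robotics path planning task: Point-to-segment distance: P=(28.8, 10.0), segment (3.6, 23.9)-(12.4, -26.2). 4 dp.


Project P onto AB: t = 0.3548 (clamped to [0,1])
Closest point on segment: (6.7227, 6.1221)
Distance: 22.4153

22.4153


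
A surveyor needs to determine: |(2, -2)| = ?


|u| = sqrt(2^2 + (-2)^2) = sqrt(8) = 2.8284

2.8284


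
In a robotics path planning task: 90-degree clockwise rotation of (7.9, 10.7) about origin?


90° CW: (x,y) -> (y, -x)
(7.9,10.7) -> (10.7, -7.9)

(10.7, -7.9)


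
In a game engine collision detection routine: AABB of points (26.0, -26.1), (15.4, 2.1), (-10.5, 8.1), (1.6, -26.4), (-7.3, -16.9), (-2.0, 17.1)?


x range: [-10.5, 26]
y range: [-26.4, 17.1]
Bounding box: (-10.5,-26.4) to (26,17.1)

(-10.5,-26.4) to (26,17.1)


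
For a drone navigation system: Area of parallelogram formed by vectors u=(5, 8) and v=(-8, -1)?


|u x v| = |5*(-1) - 8*(-8)|
= |(-5) - (-64)| = 59

59


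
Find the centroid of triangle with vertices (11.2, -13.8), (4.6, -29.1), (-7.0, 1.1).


Centroid = ((x_A+x_B+x_C)/3, (y_A+y_B+y_C)/3)
= ((11.2+4.6+(-7))/3, ((-13.8)+(-29.1)+1.1)/3)
= (2.9333, -13.9333)

(2.9333, -13.9333)


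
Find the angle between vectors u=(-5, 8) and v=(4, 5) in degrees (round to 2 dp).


u.v = 20, |u| = sqrt(89) = 9.434, |v| = sqrt(41) = 6.4031
cos(theta) = u.v/(|u||v|) = 20/sqrt(3649) = 0.331088
theta = acos(0.331088) = 70.67 degrees

70.67 degrees


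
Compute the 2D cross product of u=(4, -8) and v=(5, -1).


u x v = u_x*v_y - u_y*v_x = 4*(-1) - (-8)*5
= (-4) - (-40) = 36

36


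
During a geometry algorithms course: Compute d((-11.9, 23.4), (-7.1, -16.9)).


dx=4.8, dy=-40.3
d^2 = 4.8^2 + (-40.3)^2 = 1647.13
d = sqrt(1647.13) = 40.5848

40.5848


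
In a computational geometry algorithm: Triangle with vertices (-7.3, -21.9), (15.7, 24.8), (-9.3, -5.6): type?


Side lengths squared: AB^2=2709.89, BC^2=1549.16, CA^2=269.69
Sorted: [269.69, 1549.16, 2709.89]
By sides: Scalene, By angles: Obtuse

Scalene, Obtuse


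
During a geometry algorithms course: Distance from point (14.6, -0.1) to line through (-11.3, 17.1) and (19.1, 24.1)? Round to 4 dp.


|cross product| = 704.18
|line direction| = sqrt(973.16) = 31.1955
Distance = 704.18/sqrt(973.16) = 22.5731

22.5731


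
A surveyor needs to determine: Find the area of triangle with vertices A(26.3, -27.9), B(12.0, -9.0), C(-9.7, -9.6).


Area = |x_A(y_B-y_C) + x_B(y_C-y_A) + x_C(y_A-y_B)|/2
= |15.78 + 219.6 + 183.33|/2
= 418.71/2 = 209.355

209.355


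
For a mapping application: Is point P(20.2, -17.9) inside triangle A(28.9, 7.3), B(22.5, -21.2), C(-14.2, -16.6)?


Cross products: AB x AP = -86.67, BC x BP = -110.53, CA x CP = -878.19
All same sign? yes

Yes, inside


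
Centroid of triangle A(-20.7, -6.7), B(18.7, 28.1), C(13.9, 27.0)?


Centroid = ((x_A+x_B+x_C)/3, (y_A+y_B+y_C)/3)
= (((-20.7)+18.7+13.9)/3, ((-6.7)+28.1+27)/3)
= (3.9667, 16.1333)

(3.9667, 16.1333)


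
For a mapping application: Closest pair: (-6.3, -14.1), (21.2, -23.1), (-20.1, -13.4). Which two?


d(P0,P1) = 28.9353, d(P0,P2) = 13.8177, d(P1,P2) = 42.4238
Closest: P0 and P2

Closest pair: (-6.3, -14.1) and (-20.1, -13.4), distance = 13.8177


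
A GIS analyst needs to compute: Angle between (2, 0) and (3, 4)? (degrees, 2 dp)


u.v = 6, |u| = sqrt(4) = 2, |v| = sqrt(25) = 5
cos(theta) = u.v/(|u||v|) = 6/sqrt(100) = 0.6
theta = acos(0.6) = 53.13 degrees

53.13 degrees


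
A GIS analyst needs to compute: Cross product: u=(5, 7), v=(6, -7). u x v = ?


u x v = u_x*v_y - u_y*v_x = 5*(-7) - 7*6
= (-35) - 42 = -77

-77


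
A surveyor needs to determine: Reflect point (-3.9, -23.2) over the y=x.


Reflection over y=x: (x,y) -> (y,x)
(-3.9, -23.2) -> (-23.2, -3.9)

(-23.2, -3.9)


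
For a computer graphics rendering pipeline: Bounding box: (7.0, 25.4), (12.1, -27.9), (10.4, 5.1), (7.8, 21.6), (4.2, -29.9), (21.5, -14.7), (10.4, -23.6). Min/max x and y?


x range: [4.2, 21.5]
y range: [-29.9, 25.4]
Bounding box: (4.2,-29.9) to (21.5,25.4)

(4.2,-29.9) to (21.5,25.4)


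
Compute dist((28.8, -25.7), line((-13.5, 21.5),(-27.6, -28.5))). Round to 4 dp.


|cross product| = 2780.52
|line direction| = sqrt(2698.81) = 51.9501
Distance = 2780.52/sqrt(2698.81) = 53.5229

53.5229


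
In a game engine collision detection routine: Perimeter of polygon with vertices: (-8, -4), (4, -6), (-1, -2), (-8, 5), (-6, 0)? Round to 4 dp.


Sides: (-8, -4)->(4, -6): sqrt(148) = 12.165525, (4, -6)->(-1, -2): sqrt(41) = 6.403124, (-1, -2)->(-8, 5): sqrt(98) = 9.899495, (-8, 5)->(-6, 0): sqrt(29) = 5.385165, (-6, 0)->(-8, -4): sqrt(20) = 4.472136
Sum = 38.325445
Perimeter = 38.3254

38.3254


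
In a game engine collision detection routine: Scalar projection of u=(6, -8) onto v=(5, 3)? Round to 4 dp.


u.v = 6, |v| = sqrt(34) = 5.831
Scalar projection = u.v / |v| = 6 / sqrt(34) = 1.029

1.029


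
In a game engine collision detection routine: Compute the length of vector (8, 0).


|u| = sqrt(8^2 + 0^2) = sqrt(64) = 8

8


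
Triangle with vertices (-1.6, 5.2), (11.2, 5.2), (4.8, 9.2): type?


Side lengths squared: AB^2=163.84, BC^2=56.96, CA^2=56.96
Sorted: [56.96, 56.96, 163.84]
By sides: Isosceles, By angles: Obtuse

Isosceles, Obtuse


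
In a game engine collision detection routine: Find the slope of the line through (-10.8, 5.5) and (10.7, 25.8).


slope = (y2-y1)/(x2-x1) = (25.8-5.5)/(10.7-(-10.8)) = 20.3/21.5 = 0.9442

0.9442


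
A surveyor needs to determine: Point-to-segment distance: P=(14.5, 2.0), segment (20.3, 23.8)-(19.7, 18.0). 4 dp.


Project P onto AB: t = 1 (clamped to [0,1])
Closest point on segment: (19.7, 18)
Distance: 16.8238

16.8238


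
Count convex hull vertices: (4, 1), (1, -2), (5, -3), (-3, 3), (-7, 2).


Convex hull vertices (CCW): (-7, 2), (1, -2), (5, -3), (4, 1), (-3, 3)
Count = 5

5


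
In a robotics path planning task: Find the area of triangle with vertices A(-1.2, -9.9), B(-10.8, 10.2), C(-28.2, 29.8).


Area = |x_A(y_B-y_C) + x_B(y_C-y_A) + x_C(y_A-y_B)|/2
= |23.52 + (-428.76) + 566.82|/2
= 161.58/2 = 80.79

80.79


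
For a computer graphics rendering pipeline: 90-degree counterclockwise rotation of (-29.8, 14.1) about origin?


90° CCW: (x,y) -> (-y, x)
(-29.8,14.1) -> (-14.1, -29.8)

(-14.1, -29.8)


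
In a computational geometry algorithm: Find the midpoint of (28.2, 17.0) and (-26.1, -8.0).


M = ((28.2+(-26.1))/2, (17+(-8))/2)
= (1.05, 4.5)

(1.05, 4.5)


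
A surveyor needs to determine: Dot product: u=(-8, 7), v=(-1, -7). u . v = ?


u . v = u_x*v_x + u_y*v_y = (-8)*(-1) + 7*(-7)
= 8 + (-49) = -41

-41


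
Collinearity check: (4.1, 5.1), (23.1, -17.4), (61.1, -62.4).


Cross product: (23.1-4.1)*((-62.4)-5.1) - ((-17.4)-5.1)*(61.1-4.1)
= 0

Yes, collinear


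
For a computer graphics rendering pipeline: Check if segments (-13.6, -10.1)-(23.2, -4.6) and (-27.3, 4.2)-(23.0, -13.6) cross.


Cross products: d1=-475.43, d2=456.26, d3=601.59, d4=-330.1
d1*d2 < 0 and d3*d4 < 0? yes

Yes, they intersect


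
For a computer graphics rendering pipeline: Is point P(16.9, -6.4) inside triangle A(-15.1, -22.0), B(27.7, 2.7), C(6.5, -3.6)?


Cross products: AB x AP = -122.72, BC x BP = 124.88, CA x CP = 251.84
All same sign? no

No, outside


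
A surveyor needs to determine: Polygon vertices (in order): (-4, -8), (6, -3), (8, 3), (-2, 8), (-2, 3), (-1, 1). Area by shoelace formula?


Shoelace sum: ((-4)*(-3) - 6*(-8)) + (6*3 - 8*(-3)) + (8*8 - (-2)*3) + ((-2)*3 - (-2)*8) + ((-2)*1 - (-1)*3) + ((-1)*(-8) - (-4)*1)
= 195
Area = |195|/2 = 97.5

97.5


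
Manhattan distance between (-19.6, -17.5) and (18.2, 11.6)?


|(-19.6)-18.2| + |(-17.5)-11.6| = 37.8 + 29.1 = 66.9

66.9


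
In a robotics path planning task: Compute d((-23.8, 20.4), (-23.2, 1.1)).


dx=0.6, dy=-19.3
d^2 = 0.6^2 + (-19.3)^2 = 372.85
d = sqrt(372.85) = 19.3093

19.3093


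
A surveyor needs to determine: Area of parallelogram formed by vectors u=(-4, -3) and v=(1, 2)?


|u x v| = |(-4)*2 - (-3)*1|
= |(-8) - (-3)| = 5

5


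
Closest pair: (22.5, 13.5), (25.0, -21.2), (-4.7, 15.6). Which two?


d(P0,P1) = 34.7899, d(P0,P2) = 27.2809, d(P1,P2) = 47.2899
Closest: P0 and P2

Closest pair: (22.5, 13.5) and (-4.7, 15.6), distance = 27.2809


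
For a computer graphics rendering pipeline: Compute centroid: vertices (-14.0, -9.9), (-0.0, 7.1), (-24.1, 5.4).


Centroid = ((x_A+x_B+x_C)/3, (y_A+y_B+y_C)/3)
= (((-14)+0+(-24.1))/3, ((-9.9)+7.1+5.4)/3)
= (-12.7, 0.8667)

(-12.7, 0.8667)


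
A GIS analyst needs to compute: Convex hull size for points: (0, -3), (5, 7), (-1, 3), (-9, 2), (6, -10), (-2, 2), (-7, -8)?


Convex hull vertices (CCW): (-9, 2), (-7, -8), (6, -10), (5, 7)
Count = 4

4


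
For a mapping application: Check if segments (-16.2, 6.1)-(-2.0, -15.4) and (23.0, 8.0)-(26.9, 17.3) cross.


Cross products: d1=357.15, d2=141.24, d3=869.78, d4=1085.69
d1*d2 < 0 and d3*d4 < 0? no

No, they don't intersect


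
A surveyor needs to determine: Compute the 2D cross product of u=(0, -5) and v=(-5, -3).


u x v = u_x*v_y - u_y*v_x = 0*(-3) - (-5)*(-5)
= 0 - 25 = -25

-25


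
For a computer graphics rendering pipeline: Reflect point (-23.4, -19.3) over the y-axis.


Reflection over y-axis: (x,y) -> (-x,y)
(-23.4, -19.3) -> (23.4, -19.3)

(23.4, -19.3)


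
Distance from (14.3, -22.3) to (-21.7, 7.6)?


dx=-36, dy=29.9
d^2 = (-36)^2 + 29.9^2 = 2190.01
d = sqrt(2190.01) = 46.7975

46.7975


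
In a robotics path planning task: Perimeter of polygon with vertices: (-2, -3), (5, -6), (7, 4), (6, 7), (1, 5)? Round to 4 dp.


Sides: (-2, -3)->(5, -6): sqrt(58) = 7.615773, (5, -6)->(7, 4): sqrt(104) = 10.198039, (7, 4)->(6, 7): sqrt(10) = 3.162278, (6, 7)->(1, 5): sqrt(29) = 5.385165, (1, 5)->(-2, -3): sqrt(73) = 8.544004
Sum = 34.905259
Perimeter = 34.9053

34.9053


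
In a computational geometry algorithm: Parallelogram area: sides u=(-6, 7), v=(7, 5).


|u x v| = |(-6)*5 - 7*7|
= |(-30) - 49| = 79

79


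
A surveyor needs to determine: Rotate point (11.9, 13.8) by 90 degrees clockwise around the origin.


90° CW: (x,y) -> (y, -x)
(11.9,13.8) -> (13.8, -11.9)

(13.8, -11.9)


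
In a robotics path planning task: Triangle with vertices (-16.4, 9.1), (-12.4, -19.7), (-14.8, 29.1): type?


Side lengths squared: AB^2=845.44, BC^2=2387.2, CA^2=402.56
Sorted: [402.56, 845.44, 2387.2]
By sides: Scalene, By angles: Obtuse

Scalene, Obtuse


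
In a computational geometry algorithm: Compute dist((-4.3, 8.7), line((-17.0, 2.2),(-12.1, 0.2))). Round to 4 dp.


|cross product| = 57.25
|line direction| = sqrt(28.01) = 5.2924
Distance = 57.25/sqrt(28.01) = 10.8173

10.8173


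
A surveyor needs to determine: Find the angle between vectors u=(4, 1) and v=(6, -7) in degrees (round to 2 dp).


u.v = 17, |u| = sqrt(17) = 4.1231, |v| = sqrt(85) = 9.2195
cos(theta) = u.v/(|u||v|) = 17/sqrt(1445) = 0.447214
theta = acos(0.447214) = 63.43 degrees

63.43 degrees


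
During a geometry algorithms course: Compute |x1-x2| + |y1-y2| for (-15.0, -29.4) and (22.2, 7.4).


|(-15)-22.2| + |(-29.4)-7.4| = 37.2 + 36.8 = 74

74


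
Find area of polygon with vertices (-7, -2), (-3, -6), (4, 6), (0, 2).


Shoelace sum: ((-7)*(-6) - (-3)*(-2)) + ((-3)*6 - 4*(-6)) + (4*2 - 0*6) + (0*(-2) - (-7)*2)
= 64
Area = |64|/2 = 32

32


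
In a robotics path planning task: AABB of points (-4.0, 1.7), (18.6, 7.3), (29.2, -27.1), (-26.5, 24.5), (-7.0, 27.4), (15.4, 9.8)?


x range: [-26.5, 29.2]
y range: [-27.1, 27.4]
Bounding box: (-26.5,-27.1) to (29.2,27.4)

(-26.5,-27.1) to (29.2,27.4)


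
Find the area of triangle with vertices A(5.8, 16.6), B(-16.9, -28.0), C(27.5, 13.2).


Area = |x_A(y_B-y_C) + x_B(y_C-y_A) + x_C(y_A-y_B)|/2
= |(-238.96) + 57.46 + 1226.5|/2
= 1045/2 = 522.5

522.5


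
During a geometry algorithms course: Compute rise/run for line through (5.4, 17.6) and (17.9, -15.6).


slope = (y2-y1)/(x2-x1) = ((-15.6)-17.6)/(17.9-5.4) = (-33.2)/12.5 = -2.656

-2.656


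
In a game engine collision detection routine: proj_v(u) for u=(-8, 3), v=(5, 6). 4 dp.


u.v = -22, |v| = sqrt(61) = 7.8102
Scalar projection = u.v / |v| = -22 / sqrt(61) = -2.8168

-2.8168


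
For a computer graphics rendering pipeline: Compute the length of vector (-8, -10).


|u| = sqrt((-8)^2 + (-10)^2) = sqrt(164) = 12.8062

12.8062


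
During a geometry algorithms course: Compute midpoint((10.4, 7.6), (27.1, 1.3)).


M = ((10.4+27.1)/2, (7.6+1.3)/2)
= (18.75, 4.45)

(18.75, 4.45)


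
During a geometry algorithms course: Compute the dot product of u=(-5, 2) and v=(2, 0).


u . v = u_x*v_x + u_y*v_y = (-5)*2 + 2*0
= (-10) + 0 = -10

-10


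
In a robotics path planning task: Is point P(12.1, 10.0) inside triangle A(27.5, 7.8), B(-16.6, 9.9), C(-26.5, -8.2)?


Cross products: AB x AP = -64.68, BC x BP = 518.48, CA x CP = 365.2
All same sign? no

No, outside


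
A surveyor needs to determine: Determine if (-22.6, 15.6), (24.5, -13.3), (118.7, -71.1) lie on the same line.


Cross product: (24.5-(-22.6))*((-71.1)-15.6) - ((-13.3)-15.6)*(118.7-(-22.6))
= 0

Yes, collinear
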